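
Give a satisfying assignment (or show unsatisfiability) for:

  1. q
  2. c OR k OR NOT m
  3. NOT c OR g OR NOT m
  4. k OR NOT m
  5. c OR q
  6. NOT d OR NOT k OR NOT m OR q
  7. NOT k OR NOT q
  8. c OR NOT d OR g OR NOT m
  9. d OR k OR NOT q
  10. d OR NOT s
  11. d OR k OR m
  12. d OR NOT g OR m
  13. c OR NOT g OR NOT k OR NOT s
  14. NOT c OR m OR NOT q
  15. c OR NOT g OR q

Unit clause (q) forces q = True.
In (NOT k OR NOT q) only NOT k is left, so k = False.
In (d OR k OR NOT q) only d is left, so d = True.
In (k OR NOT m) only NOT m is left, so m = False.
In (NOT c OR m OR NOT q) only NOT c is left, so c = False.
Set s = True.
Set g = True.
All clauses satisfied.

q=T, c=F, s=T, k=F, g=T, d=T, m=F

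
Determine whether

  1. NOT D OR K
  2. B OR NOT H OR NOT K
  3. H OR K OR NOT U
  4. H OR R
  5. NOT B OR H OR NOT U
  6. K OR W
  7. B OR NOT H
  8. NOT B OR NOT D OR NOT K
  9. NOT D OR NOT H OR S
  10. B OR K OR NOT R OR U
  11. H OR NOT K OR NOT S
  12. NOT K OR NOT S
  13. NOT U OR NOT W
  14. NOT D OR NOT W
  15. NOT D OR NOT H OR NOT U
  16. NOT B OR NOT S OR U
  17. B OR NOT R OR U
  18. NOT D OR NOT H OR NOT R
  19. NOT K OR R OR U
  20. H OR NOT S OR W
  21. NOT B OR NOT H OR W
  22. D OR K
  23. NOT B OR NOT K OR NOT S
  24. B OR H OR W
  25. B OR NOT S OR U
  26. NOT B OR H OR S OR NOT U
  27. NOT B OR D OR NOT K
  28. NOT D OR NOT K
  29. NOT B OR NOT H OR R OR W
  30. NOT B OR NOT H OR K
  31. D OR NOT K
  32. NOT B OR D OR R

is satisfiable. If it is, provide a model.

Unsatisfiable — no assignment works.

Case D = True:
  (NOT D OR K) forces K = True.
  Clause (NOT D OR NOT K) is falsified — contradiction.
Case D = False:
  (D OR K) forces K = True.
  Clause (D OR NOT K) is falsified — contradiction.
Both cases fail, so the formula is unsatisfiable.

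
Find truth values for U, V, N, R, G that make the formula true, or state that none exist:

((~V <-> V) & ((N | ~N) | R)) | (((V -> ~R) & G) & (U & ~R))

U: True, V: False, N: True, R: False, G: True

  ((~V <-> V) & ((N | ~N) | R)) | (((V -> ~R) & G) & (U & ~R)) = True
    (~V <-> V) & ((N | ~N) | R) = False
      ~V <-> V = False
        ~V = True
      (N | ~N) | R = True
        N | ~N = True
          ~N = False
    ((V -> ~R) & G) & (U & ~R) = True
      (V -> ~R) & G = True
        V -> ~R = True
          ~R = True
      U & ~R = True
        ~R = True
The formula evaluates to True.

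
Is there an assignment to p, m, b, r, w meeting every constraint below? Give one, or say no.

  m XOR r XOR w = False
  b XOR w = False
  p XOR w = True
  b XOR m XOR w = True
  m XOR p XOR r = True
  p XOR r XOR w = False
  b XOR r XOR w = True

p = True, m = True, b = False, r = True, w = False

m XOR r XOR w = T XOR T XOR F = False ✓
b XOR w = F XOR F = False ✓
p XOR w = T XOR F = True ✓
b XOR m XOR w = F XOR T XOR F = True ✓
m XOR p XOR r = T XOR T XOR T = True ✓
p XOR r XOR w = T XOR T XOR F = False ✓
b XOR r XOR w = F XOR T XOR F = True ✓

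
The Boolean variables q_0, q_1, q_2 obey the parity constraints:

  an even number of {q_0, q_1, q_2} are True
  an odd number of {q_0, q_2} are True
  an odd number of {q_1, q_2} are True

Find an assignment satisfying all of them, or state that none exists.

q_0 = True, q_1 = True, q_2 = False

{q_0, q_1, q_2}: 2 true → even ✓
{q_0, q_2}: 1 true → odd ✓
{q_1, q_2}: 1 true → odd ✓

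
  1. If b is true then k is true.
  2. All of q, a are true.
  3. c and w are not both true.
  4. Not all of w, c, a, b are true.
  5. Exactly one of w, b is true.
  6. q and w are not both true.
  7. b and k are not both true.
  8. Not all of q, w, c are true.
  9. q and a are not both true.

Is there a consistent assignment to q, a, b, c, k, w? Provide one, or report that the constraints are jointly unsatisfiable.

The formula is unsatisfiable.

Case q = True:
  (2) forces a = True.
  Constraint (9) is violated (q=T, a=T) — contradiction.
Case q = False:
  Constraint (2) is violated (q=F) — contradiction.
Both cases fail — unsatisfiable.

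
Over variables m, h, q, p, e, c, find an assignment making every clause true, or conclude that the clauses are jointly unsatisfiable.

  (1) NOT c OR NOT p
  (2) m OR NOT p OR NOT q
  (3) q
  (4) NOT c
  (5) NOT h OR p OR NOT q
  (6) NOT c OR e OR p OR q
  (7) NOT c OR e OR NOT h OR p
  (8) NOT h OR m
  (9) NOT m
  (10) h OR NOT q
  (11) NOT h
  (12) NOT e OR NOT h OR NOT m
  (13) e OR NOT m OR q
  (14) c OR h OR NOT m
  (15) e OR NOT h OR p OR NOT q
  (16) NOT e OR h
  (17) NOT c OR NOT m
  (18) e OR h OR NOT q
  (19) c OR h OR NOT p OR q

Unsatisfiable

Case h = True:
  Clause (NOT h) is falsified — contradiction.
Case h = False:
  (q) forces q = True.
  Clause (h OR NOT q) is falsified — contradiction.
Both cases fail, so the formula is unsatisfiable.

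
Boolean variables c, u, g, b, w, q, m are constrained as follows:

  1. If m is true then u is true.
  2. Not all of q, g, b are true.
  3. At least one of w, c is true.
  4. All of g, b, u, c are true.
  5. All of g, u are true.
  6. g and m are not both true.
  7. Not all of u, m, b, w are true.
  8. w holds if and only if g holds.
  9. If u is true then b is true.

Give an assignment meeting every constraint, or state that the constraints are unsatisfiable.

c = True, u = True, g = True, b = True, w = True, q = False, m = False

  (1) m=F ⇒ u: vacuous ✓
  (2) {q, g, b}: 2/3 true — not all ✓
  (3) {w, c}: 2 true — at least one ✓
  (4) {g, b, u, c}: all 4 true ✓
  (5) {g, u}: all 2 true ✓
  (6) g=T, m=F — not both ✓
  (7) {u, m, b, w}: 3/4 true — not all ✓
  (8) w=T, g=T — same ✓
  (9) u=T ⇒ b: T ✓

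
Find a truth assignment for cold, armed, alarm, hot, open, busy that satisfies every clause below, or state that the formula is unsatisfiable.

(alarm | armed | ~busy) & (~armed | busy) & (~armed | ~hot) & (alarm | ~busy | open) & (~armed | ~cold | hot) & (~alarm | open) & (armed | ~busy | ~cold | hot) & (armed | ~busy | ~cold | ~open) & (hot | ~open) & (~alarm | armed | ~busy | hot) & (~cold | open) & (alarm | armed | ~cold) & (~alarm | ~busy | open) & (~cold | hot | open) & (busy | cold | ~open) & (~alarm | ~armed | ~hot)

cold=F, armed=F, alarm=T, hot=T, open=T, busy=T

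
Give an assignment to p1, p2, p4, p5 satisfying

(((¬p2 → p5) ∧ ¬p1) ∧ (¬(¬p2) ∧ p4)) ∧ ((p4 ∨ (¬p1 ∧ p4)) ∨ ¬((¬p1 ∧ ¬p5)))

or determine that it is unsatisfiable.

p1=F, p2=T, p4=T, p5=T

  ((¬p2 → p5) ∧ ¬p1) ∧ (¬(¬p2) ∧ p4) = True
    (¬p2 → p5) ∧ ¬p1 = True
      ¬p2 → p5 = True
        ¬p2 = False
      ¬p1 = True
    ¬(¬p2) ∧ p4 = True
      ¬(¬p2) = True
        ¬p2 = False
  (p4 ∨ (¬p1 ∧ p4)) ∨ ¬((¬p1 ∧ ¬p5)) = True
    p4 ∨ (¬p1 ∧ p4) = True
      ¬p1 ∧ p4 = True
        ¬p1 = True
    ¬((¬p1 ∧ ¬p5)) = True
      ¬p1 ∧ ¬p5 = False
        ¬p1 = True
        ¬p5 = False
Both conjuncts True, so the formula holds.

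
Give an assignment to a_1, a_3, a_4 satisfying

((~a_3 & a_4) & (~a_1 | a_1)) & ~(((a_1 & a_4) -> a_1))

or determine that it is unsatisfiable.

Unsatisfiable — no assignment works.

The conjunct ~(((a_1 & a_4) -> a_1)) is unsatisfiable on its own:
  a_1=F, a_4=F: evaluates to False.
  a_1=F, a_4=T: evaluates to False.
  a_1=T, a_4=F: evaluates to False.
  a_1=T, a_4=T: evaluates to False.
So the whole conjunction is unsatisfiable.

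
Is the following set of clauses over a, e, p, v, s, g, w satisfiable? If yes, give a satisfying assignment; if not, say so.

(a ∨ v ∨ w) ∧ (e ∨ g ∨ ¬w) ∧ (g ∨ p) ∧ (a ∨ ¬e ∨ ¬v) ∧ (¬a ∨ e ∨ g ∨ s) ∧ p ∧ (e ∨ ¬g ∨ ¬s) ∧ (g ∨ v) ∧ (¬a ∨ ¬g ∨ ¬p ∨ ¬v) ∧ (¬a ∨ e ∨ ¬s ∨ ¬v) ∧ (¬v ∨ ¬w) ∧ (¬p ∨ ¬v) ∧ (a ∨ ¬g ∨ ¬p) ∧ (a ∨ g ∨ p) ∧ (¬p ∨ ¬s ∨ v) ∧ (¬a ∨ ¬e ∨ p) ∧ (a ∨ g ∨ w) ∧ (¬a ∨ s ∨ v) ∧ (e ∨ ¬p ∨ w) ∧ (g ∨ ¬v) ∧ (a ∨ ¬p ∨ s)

Unsatisfiable — no assignment works.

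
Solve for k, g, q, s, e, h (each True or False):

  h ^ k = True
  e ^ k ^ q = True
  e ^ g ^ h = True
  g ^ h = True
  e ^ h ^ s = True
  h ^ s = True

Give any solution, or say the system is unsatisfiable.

k=T, g=T, q=F, s=T, e=F, h=F

h ^ k = F ^ T = True ✓
e ^ k ^ q = F ^ T ^ F = True ✓
e ^ g ^ h = F ^ T ^ F = True ✓
g ^ h = T ^ F = True ✓
e ^ h ^ s = F ^ F ^ T = True ✓
h ^ s = F ^ T = True ✓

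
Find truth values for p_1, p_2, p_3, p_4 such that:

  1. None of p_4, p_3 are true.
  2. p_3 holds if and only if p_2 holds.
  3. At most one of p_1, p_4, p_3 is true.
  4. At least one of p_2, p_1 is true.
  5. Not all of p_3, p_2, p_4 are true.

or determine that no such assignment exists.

p_1=T, p_2=F, p_3=F, p_4=F

  (1) {p_4, p_3}: 0 true — none ✓
  (2) p_3=F, p_2=F — same ✓
  (3) {p_1, p_4, p_3}: 1 true — at most one ✓
  (4) {p_2, p_1}: 1 true — at least one ✓
  (5) {p_3, p_2, p_4}: 0/3 true — not all ✓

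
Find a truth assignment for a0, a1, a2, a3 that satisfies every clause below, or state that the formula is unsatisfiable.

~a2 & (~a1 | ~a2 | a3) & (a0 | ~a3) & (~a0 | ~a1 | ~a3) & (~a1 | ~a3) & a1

Unit clause (~a2) forces a2 = False.
Unit clause (a1) forces a1 = True.
In (~a1 | ~a3) only ~a3 is left, so a3 = False.
Set a0 = True.
Check each clause:
  (~a2): ~a2 holds.
  (~a1 | ~a2 | a3): ~a2 holds.
  (a0 | ~a3): a0 holds.
  (~a0 | ~a1 | ~a3): ~a3 holds.
  (~a1 | ~a3): ~a3 holds.
  (a1): a1 holds.
All clauses satisfied.

a0: True, a1: True, a2: False, a3: False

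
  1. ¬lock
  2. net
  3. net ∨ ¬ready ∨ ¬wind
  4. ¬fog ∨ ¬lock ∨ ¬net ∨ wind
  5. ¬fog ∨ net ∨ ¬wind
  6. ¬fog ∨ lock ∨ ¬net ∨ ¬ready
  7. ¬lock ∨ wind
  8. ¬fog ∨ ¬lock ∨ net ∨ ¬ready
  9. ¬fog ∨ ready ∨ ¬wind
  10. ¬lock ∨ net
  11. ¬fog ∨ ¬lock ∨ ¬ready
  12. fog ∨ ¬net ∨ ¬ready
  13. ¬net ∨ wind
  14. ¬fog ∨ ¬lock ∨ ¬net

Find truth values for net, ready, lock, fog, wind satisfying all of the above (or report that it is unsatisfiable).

Unit clause (¬lock) forces lock = False.
Unit clause (net) forces net = True.
In (¬net ∨ wind) only wind is left, so wind = True.
Try ready = True:
  (¬fog ∨ lock ∨ ¬net ∨ ¬ready) forces fog = False.
  clause (fog ∨ ¬net ∨ ¬ready) is falsified — backtrack.
So ready = False.
  then (¬fog ∨ ready ∨ ¬wind) forces fog = False.
All clauses satisfied.

net = True, ready = False, lock = False, fog = False, wind = True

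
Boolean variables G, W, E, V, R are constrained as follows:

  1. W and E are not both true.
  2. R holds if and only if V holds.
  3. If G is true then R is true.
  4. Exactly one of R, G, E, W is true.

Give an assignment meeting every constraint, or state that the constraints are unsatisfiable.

G = False, W = True, E = False, V = False, R = False

  (1) W=T, E=F — not both ✓
  (2) R=F, V=F — same ✓
  (3) G=F ⇒ R: vacuous ✓
  (4) {R, G, E, W}: 1 true — exactly one ✓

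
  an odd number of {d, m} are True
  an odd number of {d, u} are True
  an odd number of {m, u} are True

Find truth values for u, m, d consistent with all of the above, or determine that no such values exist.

UNSATISFIABLE

Adding constraints 1, 2, 3 mod 2: every variable appears an even number of times on the left, so the left side is 0.
But the right sides sum to 1 (mod 2). 0 ≠ 1 — the system is inconsistent.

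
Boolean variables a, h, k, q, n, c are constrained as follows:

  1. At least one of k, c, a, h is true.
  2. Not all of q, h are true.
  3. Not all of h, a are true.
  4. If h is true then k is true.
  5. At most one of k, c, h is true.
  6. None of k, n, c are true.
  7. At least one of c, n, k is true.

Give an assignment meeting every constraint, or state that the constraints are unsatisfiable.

Case k = True:
  Constraint (6) is violated (k=T) — contradiction.
Case k = False:
  (4) with k=F forces h = False.
  (6) forces n = False.
  (6) forces c = False.
  Constraint (7) is violated (c=F, n=F, k=F) — contradiction.
Both cases fail — unsatisfiable.

UNSATISFIABLE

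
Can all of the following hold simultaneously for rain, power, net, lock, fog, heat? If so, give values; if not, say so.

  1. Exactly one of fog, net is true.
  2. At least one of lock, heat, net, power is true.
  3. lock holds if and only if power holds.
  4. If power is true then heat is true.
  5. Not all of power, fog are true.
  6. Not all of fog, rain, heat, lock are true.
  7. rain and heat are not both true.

rain=F, power=F, net=F, lock=F, fog=T, heat=T

  (1) {fog, net}: 1 true — exactly one ✓
  (2) {lock, heat, net, power}: 1 true — at least one ✓
  (3) lock=F, power=F — same ✓
  (4) power=F ⇒ heat: vacuous ✓
  (5) {power, fog}: 1/2 true — not all ✓
  (6) {fog, rain, heat, lock}: 2/4 true — not all ✓
  (7) rain=F, heat=T — not both ✓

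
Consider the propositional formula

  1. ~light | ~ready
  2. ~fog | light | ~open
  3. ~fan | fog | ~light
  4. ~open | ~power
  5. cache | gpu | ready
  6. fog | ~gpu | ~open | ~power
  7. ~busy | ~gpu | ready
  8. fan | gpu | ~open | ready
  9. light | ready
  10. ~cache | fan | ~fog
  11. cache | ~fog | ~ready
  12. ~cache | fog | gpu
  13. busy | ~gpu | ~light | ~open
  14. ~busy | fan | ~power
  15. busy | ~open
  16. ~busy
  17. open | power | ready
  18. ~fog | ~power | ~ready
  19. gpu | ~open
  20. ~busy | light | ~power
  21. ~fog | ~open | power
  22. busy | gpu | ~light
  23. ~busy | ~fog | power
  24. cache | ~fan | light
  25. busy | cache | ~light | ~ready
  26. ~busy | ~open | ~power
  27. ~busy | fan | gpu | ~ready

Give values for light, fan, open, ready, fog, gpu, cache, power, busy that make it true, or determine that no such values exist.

light=F, fan=F, open=F, ready=T, fog=F, gpu=F, cache=F, power=F, busy=F

Unit clause (~busy) forces busy = False.
In (busy | ~open) only ~open is left, so open = False.
Set light = False.
  then (light | ready) forces ready = True.
Set fan = False.
Try fog = True:
  (~cache | fan | ~fog) forces cache = False.
  clause (cache | ~fog | ~ready) is falsified — backtrack.
So fog = False.
Set gpu = False.
  then (~cache | fog | gpu) forces cache = False.
Set power = False.
All clauses satisfied.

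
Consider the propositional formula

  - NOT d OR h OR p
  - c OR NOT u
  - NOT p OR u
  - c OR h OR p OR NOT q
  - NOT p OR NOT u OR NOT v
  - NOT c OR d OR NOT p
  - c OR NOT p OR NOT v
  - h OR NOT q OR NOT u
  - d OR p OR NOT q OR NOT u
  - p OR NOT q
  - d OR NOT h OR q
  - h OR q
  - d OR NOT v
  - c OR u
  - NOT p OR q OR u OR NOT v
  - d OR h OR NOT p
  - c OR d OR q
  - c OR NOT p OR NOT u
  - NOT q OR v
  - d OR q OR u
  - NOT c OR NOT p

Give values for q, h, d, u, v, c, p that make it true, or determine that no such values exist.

q = False; h = True; d = True; u = True; v = True; c = True; p = False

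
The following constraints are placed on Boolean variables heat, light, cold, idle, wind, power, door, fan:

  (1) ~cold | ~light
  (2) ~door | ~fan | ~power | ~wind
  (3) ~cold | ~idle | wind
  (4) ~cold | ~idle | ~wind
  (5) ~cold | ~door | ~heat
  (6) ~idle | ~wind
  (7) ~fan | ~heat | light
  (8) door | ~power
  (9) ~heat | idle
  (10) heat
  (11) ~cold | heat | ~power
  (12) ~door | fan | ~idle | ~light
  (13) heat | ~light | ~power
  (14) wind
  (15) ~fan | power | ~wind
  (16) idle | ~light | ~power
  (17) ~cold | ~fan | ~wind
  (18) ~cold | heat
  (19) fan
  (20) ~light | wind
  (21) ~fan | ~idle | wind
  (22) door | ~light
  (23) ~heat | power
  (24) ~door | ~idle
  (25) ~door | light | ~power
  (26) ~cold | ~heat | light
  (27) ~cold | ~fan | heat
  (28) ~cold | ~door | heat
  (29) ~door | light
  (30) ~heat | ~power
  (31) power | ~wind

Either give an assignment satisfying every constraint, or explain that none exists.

Case heat = True:
  (~heat | idle) forces idle = True.
  (~idle | ~wind) forces wind = False.
  Clause (wind) is falsified — contradiction.
Case heat = False:
  Clause (heat) is falsified — contradiction.
Both cases fail, so the formula is unsatisfiable.

No satisfying assignment exists.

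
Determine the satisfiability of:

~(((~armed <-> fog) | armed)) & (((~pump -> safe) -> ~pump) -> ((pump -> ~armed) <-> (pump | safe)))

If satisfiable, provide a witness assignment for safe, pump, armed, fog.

safe=T, pump=F, armed=F, fog=F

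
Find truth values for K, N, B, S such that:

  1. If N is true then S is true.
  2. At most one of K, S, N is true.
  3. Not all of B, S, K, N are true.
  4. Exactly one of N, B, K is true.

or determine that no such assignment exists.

K: False, N: False, B: True, S: True

  (1) N=F ⇒ S: vacuous ✓
  (2) {K, S, N}: 1 true — at most one ✓
  (3) {B, S, K, N}: 2/4 true — not all ✓
  (4) {N, B, K}: 1 true — exactly one ✓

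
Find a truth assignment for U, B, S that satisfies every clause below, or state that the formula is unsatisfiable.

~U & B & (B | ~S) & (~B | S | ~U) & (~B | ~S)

Unit clause (~U) forces U = False.
Unit clause (B) forces B = True.
In (~B | ~S) only ~S is left, so S = False.
Check each clause:
  (~U): ~U holds.
  (B): B holds.
  (B | ~S): B holds.
  (~B | S | ~U): ~U holds.
  (~B | ~S): ~S holds.
All clauses satisfied.

U = False, B = True, S = False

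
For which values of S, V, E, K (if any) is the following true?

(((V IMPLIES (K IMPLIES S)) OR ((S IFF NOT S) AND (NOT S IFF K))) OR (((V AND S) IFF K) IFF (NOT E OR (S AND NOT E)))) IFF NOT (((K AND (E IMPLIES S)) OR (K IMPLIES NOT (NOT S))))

S: False, V: True, E: True, K: True

  (((V IMPLIES (K IMPLIES S)) OR ((S IFF NOT S) AND (NOT S IFF K))) OR (((V AND S) IFF K) IFF (NOT E OR (S AND NOT E)))) IFF NOT (((K AND (E IMPLIES S)) OR (K IMPLIES NOT (NOT S)))) = True
    ((V IMPLIES (K IMPLIES S)) OR ((S IFF NOT S) AND (NOT S IFF K))) OR (((V AND S) IFF K) IFF (NOT E OR (S AND NOT E))) = True
      (V IMPLIES (K IMPLIES S)) OR ((S IFF NOT S) AND (NOT S IFF K)) = False
        V IMPLIES (K IMPLIES S) = False
          K IMPLIES S = False
        (S IFF NOT S) AND (NOT S IFF K) = False
          S IFF NOT S = False
            NOT S = True
          NOT S IFF K = True
            NOT S = True
      ((V AND S) IFF K) IFF (NOT E OR (S AND NOT E)) = True
        (V AND S) IFF K = False
          V AND S = False
        NOT E OR (S AND NOT E) = False
          NOT E = False
          S AND NOT E = False
            NOT E = False
    NOT (((K AND (E IMPLIES S)) OR (K IMPLIES NOT (NOT S)))) = True
      (K AND (E IMPLIES S)) OR (K IMPLIES NOT (NOT S)) = False
        K AND (E IMPLIES S) = False
          E IMPLIES S = False
        K IMPLIES NOT (NOT S) = False
          NOT (NOT S) = False
            NOT S = True
The formula evaluates to True.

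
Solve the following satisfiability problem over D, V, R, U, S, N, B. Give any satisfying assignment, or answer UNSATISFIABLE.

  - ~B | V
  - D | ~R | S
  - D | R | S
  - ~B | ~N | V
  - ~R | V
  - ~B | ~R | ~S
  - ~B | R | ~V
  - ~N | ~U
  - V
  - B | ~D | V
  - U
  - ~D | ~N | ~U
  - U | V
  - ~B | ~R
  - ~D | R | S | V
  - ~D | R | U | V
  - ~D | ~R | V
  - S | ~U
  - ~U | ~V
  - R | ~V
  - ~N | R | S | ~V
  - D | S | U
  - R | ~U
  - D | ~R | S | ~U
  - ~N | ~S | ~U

Case V = True:
  (U) forces U = True.
  Clause (~U | ~V) is falsified — contradiction.
Case V = False:
  Clause (V) is falsified — contradiction.
Both cases fail, so the formula is unsatisfiable.

The formula is unsatisfiable.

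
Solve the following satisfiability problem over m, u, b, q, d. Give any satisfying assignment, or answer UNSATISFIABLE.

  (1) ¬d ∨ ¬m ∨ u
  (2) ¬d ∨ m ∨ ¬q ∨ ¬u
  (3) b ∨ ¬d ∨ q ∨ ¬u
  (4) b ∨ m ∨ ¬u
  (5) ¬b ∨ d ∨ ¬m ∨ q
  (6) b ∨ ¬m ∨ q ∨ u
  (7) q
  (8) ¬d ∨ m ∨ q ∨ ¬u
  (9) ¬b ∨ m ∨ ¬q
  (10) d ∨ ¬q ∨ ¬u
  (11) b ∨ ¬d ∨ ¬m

m = True, u = False, b = True, q = True, d = False

Unit clause (q) forces q = True.
Set m = True.
Set u = False.
  then (¬d ∨ ¬m ∨ u) forces d = False.
Set b = True.
All clauses satisfied.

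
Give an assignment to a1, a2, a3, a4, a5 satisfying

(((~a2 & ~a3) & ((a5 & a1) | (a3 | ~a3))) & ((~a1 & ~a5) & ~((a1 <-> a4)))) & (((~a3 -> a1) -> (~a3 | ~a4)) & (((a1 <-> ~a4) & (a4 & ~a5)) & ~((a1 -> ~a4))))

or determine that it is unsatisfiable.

No satisfying assignment exists.

Case a1 = True: the conjunct ~a1 is False.
Case a1 = False: the conjunct ~((a1 -> ~a4)) becomes ~((False -> ~a4)) = False.
Both cases fail — unsatisfiable.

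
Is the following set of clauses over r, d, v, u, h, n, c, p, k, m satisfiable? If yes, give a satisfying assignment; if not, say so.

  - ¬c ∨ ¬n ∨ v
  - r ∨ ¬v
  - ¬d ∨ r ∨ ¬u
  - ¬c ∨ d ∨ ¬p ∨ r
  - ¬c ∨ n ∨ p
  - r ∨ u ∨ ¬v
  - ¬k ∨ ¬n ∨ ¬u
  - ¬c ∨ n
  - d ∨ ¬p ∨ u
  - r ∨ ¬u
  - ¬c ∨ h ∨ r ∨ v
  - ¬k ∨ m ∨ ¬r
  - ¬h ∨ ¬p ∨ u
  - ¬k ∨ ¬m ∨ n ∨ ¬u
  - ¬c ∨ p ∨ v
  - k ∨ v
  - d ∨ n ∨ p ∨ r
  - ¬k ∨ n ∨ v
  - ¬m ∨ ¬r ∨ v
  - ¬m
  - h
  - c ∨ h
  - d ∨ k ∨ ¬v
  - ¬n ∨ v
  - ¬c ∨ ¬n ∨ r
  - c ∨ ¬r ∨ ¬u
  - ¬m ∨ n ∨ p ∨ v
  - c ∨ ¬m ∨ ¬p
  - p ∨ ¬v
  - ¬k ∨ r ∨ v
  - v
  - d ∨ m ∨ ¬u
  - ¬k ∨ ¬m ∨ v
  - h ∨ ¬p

Unit clause (¬m) forces m = False.
Unit clause (h) forces h = True.
Unit clause (v) forces v = True.
In (r ∨ ¬v) only r is left, so r = True.
In (¬k ∨ m ∨ ¬r) only ¬k is left, so k = False.
In (d ∨ k ∨ ¬v) only d is left, so d = True.
In (p ∨ ¬v) only p is left, so p = True.
In (¬h ∨ ¬p ∨ u) only u is left, so u = True.
In (c ∨ ¬r ∨ ¬u) only c is left, so c = True.
In (¬c ∨ n) only n is left, so n = True.
All clauses satisfied.

r=T, d=T, v=T, u=T, h=T, n=T, c=T, p=T, k=F, m=F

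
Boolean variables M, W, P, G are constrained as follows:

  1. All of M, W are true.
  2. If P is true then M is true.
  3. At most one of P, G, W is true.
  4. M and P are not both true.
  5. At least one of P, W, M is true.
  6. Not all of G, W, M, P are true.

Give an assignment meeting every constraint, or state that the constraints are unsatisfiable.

M = True, W = True, P = False, G = False

  (1) {M, W}: all 2 true ✓
  (2) P=F ⇒ M: vacuous ✓
  (3) {P, G, W}: 1 true — at most one ✓
  (4) M=T, P=F — not both ✓
  (5) {P, W, M}: 2 true — at least one ✓
  (6) {G, W, M, P}: 2/4 true — not all ✓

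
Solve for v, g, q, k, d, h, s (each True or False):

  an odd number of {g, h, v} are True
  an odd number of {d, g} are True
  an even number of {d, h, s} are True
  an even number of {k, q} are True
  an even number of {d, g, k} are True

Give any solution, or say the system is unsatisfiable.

v = True, g = True, q = True, k = True, d = False, h = True, s = True

{g, h, v}: 3 true → odd ✓
{d, g}: 1 true → odd ✓
{d, h, s}: 2 true → even ✓
{k, q}: 2 true → even ✓
{d, g, k}: 2 true → even ✓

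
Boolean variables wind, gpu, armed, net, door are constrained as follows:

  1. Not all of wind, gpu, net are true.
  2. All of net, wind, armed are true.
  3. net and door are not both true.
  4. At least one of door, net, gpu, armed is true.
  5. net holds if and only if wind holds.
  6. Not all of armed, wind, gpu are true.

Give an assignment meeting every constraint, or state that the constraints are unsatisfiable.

wind=T, gpu=F, armed=T, net=T, door=F

  (1) {wind, gpu, net}: 2/3 true — not all ✓
  (2) {net, wind, armed}: all 3 true ✓
  (3) net=T, door=F — not both ✓
  (4) {door, net, gpu, armed}: 2 true — at least one ✓
  (5) net=T, wind=T — same ✓
  (6) {armed, wind, gpu}: 2/3 true — not all ✓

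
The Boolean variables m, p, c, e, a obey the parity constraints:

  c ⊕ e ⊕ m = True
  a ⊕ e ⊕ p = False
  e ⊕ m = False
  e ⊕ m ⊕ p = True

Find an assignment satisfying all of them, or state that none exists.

m = False; p = True; c = True; e = False; a = True

c ⊕ e ⊕ m = T ⊕ F ⊕ F = True ✓
a ⊕ e ⊕ p = T ⊕ F ⊕ T = False ✓
e ⊕ m = F ⊕ F = False ✓
e ⊕ m ⊕ p = F ⊕ F ⊕ T = True ✓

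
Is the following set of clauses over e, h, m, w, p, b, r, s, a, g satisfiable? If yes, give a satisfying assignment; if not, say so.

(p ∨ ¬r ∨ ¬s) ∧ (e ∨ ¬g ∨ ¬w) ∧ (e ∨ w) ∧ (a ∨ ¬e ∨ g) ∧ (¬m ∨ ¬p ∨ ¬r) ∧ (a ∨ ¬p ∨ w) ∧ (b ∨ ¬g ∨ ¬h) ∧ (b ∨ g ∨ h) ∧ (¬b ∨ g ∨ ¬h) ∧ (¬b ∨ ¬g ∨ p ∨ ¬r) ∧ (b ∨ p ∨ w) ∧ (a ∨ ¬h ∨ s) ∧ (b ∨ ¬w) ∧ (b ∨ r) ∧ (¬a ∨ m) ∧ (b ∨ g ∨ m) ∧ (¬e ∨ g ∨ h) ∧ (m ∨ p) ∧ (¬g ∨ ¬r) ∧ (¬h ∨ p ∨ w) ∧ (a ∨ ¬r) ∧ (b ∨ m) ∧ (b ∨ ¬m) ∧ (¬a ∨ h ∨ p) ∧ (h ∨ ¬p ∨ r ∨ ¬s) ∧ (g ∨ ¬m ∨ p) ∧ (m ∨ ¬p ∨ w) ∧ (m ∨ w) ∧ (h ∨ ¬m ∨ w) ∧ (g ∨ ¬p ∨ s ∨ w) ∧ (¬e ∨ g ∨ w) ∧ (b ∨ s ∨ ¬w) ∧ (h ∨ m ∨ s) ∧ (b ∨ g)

e: True; h: False; m: True; w: True; p: True; b: True; r: False; s: False; a: True; g: True

Set e = True.
Set h = False.
  then (¬e ∨ g ∨ h) forces g = True.
  then (¬g ∨ ¬r) forces r = False.
  then (b ∨ r) forces b = True.
Try m = False:
  (¬a ∨ m) forces a = False.
  (m ∨ p) forces p = True.
  (a ∨ ¬p ∨ w) forces w = True.
  (h ∨ ¬p ∨ r ∨ ¬s) forces s = False.
  clause (h ∨ m ∨ s) is falsified — backtrack.
So m = True.
  then (h ∨ ¬m ∨ w) forces w = True.
Set p = True.
  then (h ∨ ¬p ∨ r ∨ ¬s) forces s = False.
Set a = True.
All clauses satisfied.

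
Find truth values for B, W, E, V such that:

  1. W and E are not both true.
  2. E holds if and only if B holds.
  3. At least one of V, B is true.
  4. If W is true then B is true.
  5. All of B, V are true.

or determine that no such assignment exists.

B = True; W = False; E = True; V = True

  (1) W=F, E=T — not both ✓
  (2) E=T, B=T — same ✓
  (3) {V, B}: 2 true — at least one ✓
  (4) W=F ⇒ B: vacuous ✓
  (5) {B, V}: all 2 true ✓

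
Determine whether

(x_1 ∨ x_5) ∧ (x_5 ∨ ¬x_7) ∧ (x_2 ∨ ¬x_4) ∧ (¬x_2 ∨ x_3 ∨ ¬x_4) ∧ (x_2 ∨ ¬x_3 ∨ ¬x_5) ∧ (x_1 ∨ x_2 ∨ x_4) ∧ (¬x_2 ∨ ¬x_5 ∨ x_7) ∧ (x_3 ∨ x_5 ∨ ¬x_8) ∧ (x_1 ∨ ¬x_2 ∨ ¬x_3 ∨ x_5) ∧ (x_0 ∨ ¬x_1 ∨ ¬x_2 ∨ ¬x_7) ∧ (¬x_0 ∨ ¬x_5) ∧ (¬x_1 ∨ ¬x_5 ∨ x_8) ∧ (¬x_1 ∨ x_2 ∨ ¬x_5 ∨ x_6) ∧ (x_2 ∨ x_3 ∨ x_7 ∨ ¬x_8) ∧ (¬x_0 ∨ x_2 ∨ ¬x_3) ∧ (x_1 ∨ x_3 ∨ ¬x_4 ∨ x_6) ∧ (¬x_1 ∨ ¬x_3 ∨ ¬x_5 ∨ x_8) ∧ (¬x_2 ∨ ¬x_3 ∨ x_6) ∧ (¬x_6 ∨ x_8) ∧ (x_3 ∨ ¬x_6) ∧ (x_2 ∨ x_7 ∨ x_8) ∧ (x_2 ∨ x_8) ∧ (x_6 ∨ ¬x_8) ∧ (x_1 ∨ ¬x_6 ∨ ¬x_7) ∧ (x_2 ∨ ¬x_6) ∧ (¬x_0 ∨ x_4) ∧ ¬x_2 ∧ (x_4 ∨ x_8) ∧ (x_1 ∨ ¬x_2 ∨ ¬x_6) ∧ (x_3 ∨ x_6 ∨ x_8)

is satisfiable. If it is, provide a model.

Case x_2 = True:
  Clause (¬x_2) is falsified — contradiction.
Case x_2 = False:
  (x_2 ∨ ¬x_4) forces x_4 = False.
  (x_1 ∨ x_2 ∨ x_4) forces x_1 = True.
  (x_2 ∨ x_8) forces x_8 = True.
  (x_6 ∨ ¬x_8) forces x_6 = True.
  Clause (x_2 ∨ ¬x_6) is falsified — contradiction.
Both cases fail, so the formula is unsatisfiable.

The formula is unsatisfiable.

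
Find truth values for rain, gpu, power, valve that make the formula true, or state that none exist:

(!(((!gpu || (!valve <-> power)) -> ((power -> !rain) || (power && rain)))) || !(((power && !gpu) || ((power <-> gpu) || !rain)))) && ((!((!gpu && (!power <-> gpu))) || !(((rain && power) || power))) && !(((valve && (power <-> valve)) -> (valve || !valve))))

UNSATISFIABLE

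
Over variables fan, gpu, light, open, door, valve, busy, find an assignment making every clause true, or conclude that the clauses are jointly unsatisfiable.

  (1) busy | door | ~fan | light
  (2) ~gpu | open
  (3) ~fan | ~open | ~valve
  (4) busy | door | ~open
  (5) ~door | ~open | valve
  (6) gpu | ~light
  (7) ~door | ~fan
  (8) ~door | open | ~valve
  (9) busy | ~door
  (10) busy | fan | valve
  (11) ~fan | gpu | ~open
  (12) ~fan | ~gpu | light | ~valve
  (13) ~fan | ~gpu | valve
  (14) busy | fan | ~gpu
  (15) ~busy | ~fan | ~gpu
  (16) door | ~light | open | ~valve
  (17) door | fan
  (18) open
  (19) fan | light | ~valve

Unit clause (open) forces open = True.
Try fan = True:
  (~fan | ~open | ~valve) forces valve = False.
  (~door | ~open | valve) forces door = False.
  (busy | door | ~open) forces busy = True.
  (~fan | gpu | ~open) forces gpu = True.
  clause (~fan | ~gpu | valve) is falsified — backtrack.
So fan = False.
  then (door | fan) forces door = True.
  then (~door | ~open | valve) forces valve = True.
  then (busy | ~door) forces busy = True.
  then (fan | light | ~valve) forces light = True.
  then (gpu | ~light) forces gpu = True.
All clauses satisfied.

fan: False, gpu: True, light: True, open: True, door: True, valve: True, busy: True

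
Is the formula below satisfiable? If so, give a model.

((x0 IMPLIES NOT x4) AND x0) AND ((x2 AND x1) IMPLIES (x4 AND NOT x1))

x0 = True, x1 = False, x2 = False, x4 = False

  (x0 IMPLIES NOT x4) AND x0 = True
    x0 IMPLIES NOT x4 = True
      NOT x4 = True
  (x2 AND x1) IMPLIES (x4 AND NOT x1) = True
    x2 AND x1 = False
    x4 AND NOT x1 = False
      NOT x1 = True
Both conjuncts True, so the formula holds.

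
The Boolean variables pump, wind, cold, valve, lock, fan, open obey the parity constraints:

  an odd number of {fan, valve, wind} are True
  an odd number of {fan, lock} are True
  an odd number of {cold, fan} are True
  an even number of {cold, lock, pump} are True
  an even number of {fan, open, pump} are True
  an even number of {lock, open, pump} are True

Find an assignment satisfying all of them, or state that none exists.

Unsatisfiable

Adding constraints 2, 5, 6 mod 2: every variable appears an even number of times on the left, so the left side is 0.
But the right sides sum to 1 (mod 2). 0 ≠ 1 — the system is inconsistent.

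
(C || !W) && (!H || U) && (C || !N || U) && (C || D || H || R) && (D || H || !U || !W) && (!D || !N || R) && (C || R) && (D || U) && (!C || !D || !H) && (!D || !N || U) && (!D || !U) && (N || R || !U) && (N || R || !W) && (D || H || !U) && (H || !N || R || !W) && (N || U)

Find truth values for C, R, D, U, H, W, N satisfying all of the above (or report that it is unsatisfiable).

C: False, R: True, D: False, U: True, H: True, W: False, N: False

Set C = False.
  then (C || !W) forces W = False.
  then (C || R) forces R = True.
Try D = True:
  (!D || !U) forces U = False.
  (!H || U) forces H = False.
  (C || !N || U) forces N = False.
  clause (N || U) is falsified — backtrack.
So D = False.
  then (D || U) forces U = True.
  then (D || H || !U) forces H = True.
Set N = False.
All clauses satisfied.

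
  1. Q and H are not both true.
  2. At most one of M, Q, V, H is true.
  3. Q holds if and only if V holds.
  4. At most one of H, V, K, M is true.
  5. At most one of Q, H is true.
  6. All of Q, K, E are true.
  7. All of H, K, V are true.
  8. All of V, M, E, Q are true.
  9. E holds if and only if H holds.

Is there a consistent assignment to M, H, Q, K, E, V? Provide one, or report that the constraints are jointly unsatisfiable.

Case M = True:
  (2) with M=T forces Q = False.
  Constraint (6) is violated (Q=F) — contradiction.
Case M = False:
  Constraint (8) is violated (M=F) — contradiction.
Both cases fail — unsatisfiable.

No satisfying assignment exists.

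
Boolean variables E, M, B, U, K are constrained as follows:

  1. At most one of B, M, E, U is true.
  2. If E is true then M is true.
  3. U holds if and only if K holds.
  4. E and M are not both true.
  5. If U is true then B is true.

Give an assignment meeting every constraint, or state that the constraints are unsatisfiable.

E=F, M=F, B=T, U=F, K=F

  (1) {B, M, E, U}: 1 true — at most one ✓
  (2) E=F ⇒ M: vacuous ✓
  (3) U=F, K=F — same ✓
  (4) E=F, M=F — not both ✓
  (5) U=F ⇒ B: vacuous ✓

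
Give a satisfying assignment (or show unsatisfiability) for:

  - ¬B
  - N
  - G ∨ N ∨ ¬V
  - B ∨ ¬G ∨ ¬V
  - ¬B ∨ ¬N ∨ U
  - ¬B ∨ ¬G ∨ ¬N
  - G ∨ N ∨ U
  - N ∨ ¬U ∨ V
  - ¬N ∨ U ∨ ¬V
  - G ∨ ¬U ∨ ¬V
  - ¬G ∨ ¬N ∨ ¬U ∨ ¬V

Unit clause (¬B) forces B = False.
Unit clause (N) forces N = True.
Set G = True.
  then (B ∨ ¬G ∨ ¬V) forces V = False.
Set U = False.
All clauses satisfied.

G = True; U = False; N = True; B = False; V = False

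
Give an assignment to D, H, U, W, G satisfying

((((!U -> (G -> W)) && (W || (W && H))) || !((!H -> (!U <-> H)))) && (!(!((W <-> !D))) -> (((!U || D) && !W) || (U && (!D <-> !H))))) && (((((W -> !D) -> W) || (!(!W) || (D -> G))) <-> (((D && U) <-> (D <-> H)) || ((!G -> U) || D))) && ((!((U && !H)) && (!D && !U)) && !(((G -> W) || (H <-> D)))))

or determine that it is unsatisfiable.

The formula is unsatisfiable.

Case D = True: the conjunct !D is False.
Case D = False: the formula simplifies to ((((!U -> (G -> W)) && (W || (W && H))) || !((!H -> (!U <-> H)))) && (!(!W) -> ((!U && !W) || (U && !H)))) && ((H || (!G -> U)) && ((!((U && !H)) && !U) && !(((G -> W) || !H)))).
  H = True: simplifies to (((!U -> (G -> W)) && (W || W)) && (!(!W) -> (!U && !W))) && (!U && !((G -> W))).
    W = True: the conjunct !(!W) -> (!U && !W) becomes !False -> (!U && False) = False.
    W = False: the conjunct W || W becomes False || False = False.
  H = False: the conjunct !(((G -> W) || !H)) becomes !(((G -> W) || True)) = False.
Both cases fail — unsatisfiable.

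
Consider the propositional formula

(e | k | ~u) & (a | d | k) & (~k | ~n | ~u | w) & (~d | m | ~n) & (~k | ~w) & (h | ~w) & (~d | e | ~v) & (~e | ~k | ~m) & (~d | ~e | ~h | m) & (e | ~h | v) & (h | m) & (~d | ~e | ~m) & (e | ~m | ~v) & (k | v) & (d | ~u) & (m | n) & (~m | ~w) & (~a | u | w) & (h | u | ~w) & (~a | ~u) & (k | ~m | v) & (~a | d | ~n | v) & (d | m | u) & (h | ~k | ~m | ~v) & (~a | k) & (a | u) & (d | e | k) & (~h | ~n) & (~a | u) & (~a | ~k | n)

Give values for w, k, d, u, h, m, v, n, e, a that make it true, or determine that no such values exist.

Set w = False.
Set k = True.
Try d = False:
  (d | ~u) forces u = False.
  (~a | u | w) forces a = False.
  clause (a | u) is falsified — backtrack.
So d = True.
Set u = True.
  then (~k | ~n | ~u | w) forces n = False.
  then (m | n) forces m = True.
  then (~a | ~u) forces a = False.
  then (~e | ~k | ~m) forces e = False.
  then (e | ~m | ~v) forces v = False.
  then (e | ~h | v) forces h = False.
All clauses satisfied.

w = False, k = True, d = True, u = True, h = False, m = True, v = False, n = False, e = False, a = False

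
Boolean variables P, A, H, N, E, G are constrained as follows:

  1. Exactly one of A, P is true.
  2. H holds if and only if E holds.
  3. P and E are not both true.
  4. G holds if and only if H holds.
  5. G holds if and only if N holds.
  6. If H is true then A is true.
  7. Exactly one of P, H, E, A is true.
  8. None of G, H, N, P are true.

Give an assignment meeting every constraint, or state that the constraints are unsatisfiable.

P = False; A = True; H = False; N = False; E = False; G = False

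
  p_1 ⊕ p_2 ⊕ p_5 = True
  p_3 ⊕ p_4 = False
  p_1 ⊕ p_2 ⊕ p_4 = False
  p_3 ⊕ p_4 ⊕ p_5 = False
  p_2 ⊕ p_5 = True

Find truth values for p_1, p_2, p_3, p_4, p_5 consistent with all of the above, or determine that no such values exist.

p_1=F, p_2=T, p_3=T, p_4=T, p_5=F

p_1 ⊕ p_2 ⊕ p_5 = F ⊕ T ⊕ F = True ✓
p_3 ⊕ p_4 = T ⊕ T = False ✓
p_1 ⊕ p_2 ⊕ p_4 = F ⊕ T ⊕ T = False ✓
p_3 ⊕ p_4 ⊕ p_5 = T ⊕ T ⊕ F = False ✓
p_2 ⊕ p_5 = T ⊕ F = True ✓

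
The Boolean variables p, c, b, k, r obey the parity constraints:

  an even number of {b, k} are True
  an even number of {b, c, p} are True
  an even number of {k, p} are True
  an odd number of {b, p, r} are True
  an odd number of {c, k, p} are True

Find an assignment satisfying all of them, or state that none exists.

Adding constraints 1, 2, 5 mod 2: every variable appears an even number of times on the left, so the left side is 0.
But the right sides sum to 1 (mod 2). 0 ≠ 1 — the system is inconsistent.

Unsatisfiable — no assignment works.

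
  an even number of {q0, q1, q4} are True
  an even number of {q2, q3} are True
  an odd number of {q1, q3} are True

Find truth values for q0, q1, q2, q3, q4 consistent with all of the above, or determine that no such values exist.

q0: True; q1: False; q2: True; q3: True; q4: True

{q0, q1, q4}: 2 true → even ✓
{q2, q3}: 2 true → even ✓
{q1, q3}: 1 true → odd ✓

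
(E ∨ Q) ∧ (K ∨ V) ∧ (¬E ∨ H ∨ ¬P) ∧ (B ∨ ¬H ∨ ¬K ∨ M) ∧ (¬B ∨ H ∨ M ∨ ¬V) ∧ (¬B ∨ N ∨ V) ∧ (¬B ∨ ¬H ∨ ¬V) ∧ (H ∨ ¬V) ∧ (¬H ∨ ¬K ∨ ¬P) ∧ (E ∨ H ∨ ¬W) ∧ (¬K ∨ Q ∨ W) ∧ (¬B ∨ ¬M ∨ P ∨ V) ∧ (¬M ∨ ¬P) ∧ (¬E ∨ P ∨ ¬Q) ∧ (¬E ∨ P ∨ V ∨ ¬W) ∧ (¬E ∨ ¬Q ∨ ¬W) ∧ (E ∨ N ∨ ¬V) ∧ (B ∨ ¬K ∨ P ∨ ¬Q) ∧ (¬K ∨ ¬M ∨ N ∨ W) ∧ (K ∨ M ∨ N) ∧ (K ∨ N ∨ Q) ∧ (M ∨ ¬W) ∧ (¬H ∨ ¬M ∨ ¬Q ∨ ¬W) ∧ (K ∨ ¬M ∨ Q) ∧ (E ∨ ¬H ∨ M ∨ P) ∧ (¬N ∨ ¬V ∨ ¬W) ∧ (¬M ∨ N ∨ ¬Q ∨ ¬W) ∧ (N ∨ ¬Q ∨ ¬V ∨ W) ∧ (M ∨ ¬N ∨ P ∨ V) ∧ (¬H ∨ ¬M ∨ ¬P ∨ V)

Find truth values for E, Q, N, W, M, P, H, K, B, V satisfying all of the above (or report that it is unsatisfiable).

E = True; Q = True; N = True; W = False; M = False; P = True; H = True; K = False; B = False; V = True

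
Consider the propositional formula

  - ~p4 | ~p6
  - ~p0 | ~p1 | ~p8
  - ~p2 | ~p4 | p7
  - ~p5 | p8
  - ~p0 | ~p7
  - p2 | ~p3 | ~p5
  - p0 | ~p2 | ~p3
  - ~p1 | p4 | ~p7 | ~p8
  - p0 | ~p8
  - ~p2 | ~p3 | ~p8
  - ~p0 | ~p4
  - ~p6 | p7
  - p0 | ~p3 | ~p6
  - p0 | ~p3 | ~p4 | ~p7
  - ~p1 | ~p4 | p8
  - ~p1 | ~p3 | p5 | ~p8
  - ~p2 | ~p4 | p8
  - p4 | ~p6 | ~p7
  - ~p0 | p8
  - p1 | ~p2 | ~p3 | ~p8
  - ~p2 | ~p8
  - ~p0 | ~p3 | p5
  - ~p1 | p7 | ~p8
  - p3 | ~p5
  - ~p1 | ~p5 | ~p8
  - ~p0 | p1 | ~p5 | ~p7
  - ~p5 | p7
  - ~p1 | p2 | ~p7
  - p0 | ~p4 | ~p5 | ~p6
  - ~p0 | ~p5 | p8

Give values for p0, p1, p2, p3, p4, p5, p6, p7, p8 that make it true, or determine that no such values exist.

p0 = False, p1 = True, p2 = False, p3 = True, p4 = False, p5 = False, p6 = False, p7 = False, p8 = False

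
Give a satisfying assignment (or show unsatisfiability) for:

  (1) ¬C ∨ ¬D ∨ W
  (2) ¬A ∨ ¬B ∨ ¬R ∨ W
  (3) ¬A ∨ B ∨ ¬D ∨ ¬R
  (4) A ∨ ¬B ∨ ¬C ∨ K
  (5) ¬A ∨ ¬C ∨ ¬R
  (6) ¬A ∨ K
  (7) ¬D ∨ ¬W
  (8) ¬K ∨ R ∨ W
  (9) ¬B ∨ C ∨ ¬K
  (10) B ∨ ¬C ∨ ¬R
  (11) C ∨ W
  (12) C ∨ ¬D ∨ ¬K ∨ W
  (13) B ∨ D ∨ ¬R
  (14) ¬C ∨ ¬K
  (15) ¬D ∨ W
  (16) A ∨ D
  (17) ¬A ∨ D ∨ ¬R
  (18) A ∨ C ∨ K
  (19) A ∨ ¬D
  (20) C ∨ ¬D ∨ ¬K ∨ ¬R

K: True, A: True, B: False, W: True, R: False, D: False, C: False

Try K = False:
  (¬A ∨ K) forces A = False.
  (A ∨ D) forces D = True.
  clause (A ∨ ¬D) is falsified — backtrack.
So K = True.
  then (¬C ∨ ¬K) forces C = False.
  then (¬B ∨ C ∨ ¬K) forces B = False.
  then (C ∨ W) forces W = True.
  then (¬D ∨ ¬W) forces D = False.
  then (B ∨ D ∨ ¬R) forces R = False.
  then (A ∨ D) forces A = True.
All clauses satisfied.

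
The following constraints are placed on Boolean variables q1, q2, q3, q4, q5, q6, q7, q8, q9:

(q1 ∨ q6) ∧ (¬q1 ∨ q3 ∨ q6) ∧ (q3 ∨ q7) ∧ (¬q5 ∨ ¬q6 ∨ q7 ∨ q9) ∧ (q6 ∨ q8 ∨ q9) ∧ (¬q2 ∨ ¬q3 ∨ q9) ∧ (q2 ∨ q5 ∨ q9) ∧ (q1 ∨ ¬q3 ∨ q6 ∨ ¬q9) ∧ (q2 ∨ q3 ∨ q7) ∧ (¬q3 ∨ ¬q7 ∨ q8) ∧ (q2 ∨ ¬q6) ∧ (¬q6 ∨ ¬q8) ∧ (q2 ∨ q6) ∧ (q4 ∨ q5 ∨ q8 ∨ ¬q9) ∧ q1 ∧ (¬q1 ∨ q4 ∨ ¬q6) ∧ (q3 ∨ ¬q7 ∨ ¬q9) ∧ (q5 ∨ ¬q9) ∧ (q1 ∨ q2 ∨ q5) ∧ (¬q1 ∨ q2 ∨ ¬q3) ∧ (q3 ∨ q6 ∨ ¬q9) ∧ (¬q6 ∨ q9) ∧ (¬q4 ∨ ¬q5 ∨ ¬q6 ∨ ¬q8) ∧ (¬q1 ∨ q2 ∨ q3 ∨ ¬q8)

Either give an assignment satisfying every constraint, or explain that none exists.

q1 = True, q2 = True, q3 = True, q4 = False, q5 = True, q6 = False, q7 = False, q8 = True, q9 = True

Unit clause (q1) forces q1 = True.
Set q2 = True.
Set q3 = True.
  then (¬q2 ∨ ¬q3 ∨ q9) forces q9 = True.
  then (q5 ∨ ¬q9) forces q5 = True.
Set q4 = False.
  then (¬q1 ∨ q4 ∨ ¬q6) forces q6 = False.
Set q7 = False.
Set q8 = True.
All clauses satisfied.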